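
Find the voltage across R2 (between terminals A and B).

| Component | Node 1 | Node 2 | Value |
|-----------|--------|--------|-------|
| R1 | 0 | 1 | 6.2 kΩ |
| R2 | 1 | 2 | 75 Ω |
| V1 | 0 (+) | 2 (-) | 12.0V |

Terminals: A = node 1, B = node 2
R1 and R2 are in series across V1 (node 0 → node 1 → node 2), and the output A–B is taken across R2, so this is a voltage divider.
Series current: I = V1/(R1 + R2) = 12/(6200 + 75) = 12/6275 = 0.001912 A
V_R2 = I × R2 = V1 × R2/(R1 + R2) = 12 × 75/6275 = 0.1434 V

Final answer: 0.1434 V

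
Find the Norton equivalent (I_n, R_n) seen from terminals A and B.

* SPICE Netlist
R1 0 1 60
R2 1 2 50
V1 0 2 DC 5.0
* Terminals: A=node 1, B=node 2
Find the Thévenin equivalent first; then I_n = V_th/R_th and R_n = R_th.
Step 1 — V_th is the open-circuit voltage V_A - V_B (nothing connected across the terminals).
Nodal analysis, taking node 2 as the 0 V reference.
Source V1 fixes V_0 = 5 V.
KCL at each unknown node (sum of currents leaving = 0; resistances in Ω):
  Node 1: (V_1 - 5)/60 + (V_1 - 0)/50 = 0
Collecting terms: 0.03667 × V_1 = 0.08333  =>  V_1 = 2.273 V
V_th = V_1 - V_2 = 2.273 - 0 = 2.273 V
Step 2 — R_th: zero the source — replace V1 by a short circuit (node 2 merges into node 0) — and find the resistance seen between A (node 1) and B (node 0).
Reduce the network between node 1 (A) and node 0 (B) by series/parallel combination:
  Rp1 = R1 ‖ R2 (parallel, both between nodes 0 and 1) = 1/(1/60 + 1/50) = 27.27 Ω
R_th = 27.27 Ω
I_n = V_th/R_th = 2.273/27.27 = 0.08333 A, and R_n = R_th = 27.27 Ω

Final answer: I_n = 0.08333 A, R_n = 27.27 Ω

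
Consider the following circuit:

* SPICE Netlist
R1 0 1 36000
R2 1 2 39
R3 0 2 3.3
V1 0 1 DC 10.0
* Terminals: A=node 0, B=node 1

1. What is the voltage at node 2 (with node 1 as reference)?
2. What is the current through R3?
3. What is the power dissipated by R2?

Nodal analysis, taking node 1 as the 0 V reference.
Source V1 fixes V_0 = 10 V.
KCL at each unknown node (sum of currents leaving = 0; resistances in Ω):
  Node 2: (V_2 - 0)/39 + (V_2 - 10)/3.3 = 0
Collecting terms: 0.3287 × V_2 = 3.03  =>  V_2 = 9.22 V
Part 1:
  Read off the nodal solution: V_2 = 9.22 V
Part 2:
  I_R3 = (V_0 - V_2)/R3 = (10 - 9.22)/3.3 = 0.2364 A
  Magnitude: I_R3 = 0.2364 A
Part 3:
  I_R2 = (V_1 - V_2)/R2 = (0 - 9.22)/39 = -0.2364 A
  P_R2 = I_R2² × R2 = (-0.2364)² × 39 = 2.18 W

Final answers:
1. V_2 = 9.22 V
2. I_R3 = 0.2364 A
3. P_R2 = 2.18 W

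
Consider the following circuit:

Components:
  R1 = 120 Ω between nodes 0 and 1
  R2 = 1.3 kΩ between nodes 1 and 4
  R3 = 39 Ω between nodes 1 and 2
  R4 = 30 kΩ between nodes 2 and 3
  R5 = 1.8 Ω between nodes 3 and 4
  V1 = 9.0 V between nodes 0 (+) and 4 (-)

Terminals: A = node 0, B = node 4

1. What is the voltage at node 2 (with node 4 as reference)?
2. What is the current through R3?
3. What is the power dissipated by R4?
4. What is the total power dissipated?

Nodal analysis, taking node 4 as the 0 V reference.
Source V1 fixes V_0 = 9 V.
KCL at each unknown node (sum of currents leaving = 0; resistances in Ω):
  Node 1: (V_1 - 9)/120 + (V_1 - 0)/1300 + (V_1 - V_2)/39 = 0
  Node 2: (V_2 - V_1)/39 + (V_2 - V_3)/30000 = 0
  Node 3: (V_3 - V_2)/30000 + (V_3 - 0)/1.8 = 0
Collecting terms (coefficients in siemens):
  0.03474·V_1 - 0.02564·V_2 = 0.075
  0.02567·V_2 - 0.02564·V_1 - 0.00003333·V_3 = 0
  0.5556·V_3 - 0.00003333·V_2 = 0
Solving these 3 simultaneous equations (Gaussian elimination) gives:
  V_1 = 8.209 V, V_2 = 8.199 V, V_3 = 0.0004919 V
Part 1:
  Read off the nodal solution: V_2 = 8.199 V
Part 2:
  I_R3 = (V_1 - V_2)/R3 = (8.209 - 8.199)/39 = 0.0002733 A
  Magnitude: I_R3 = 0.0002733 A
Part 3:
  I_R4 = (V_2 - V_3)/R4 = (8.199 - 0.0004919)/30000 = 0.0002733 A
  P_R4 = I_R4² × R4 = (0.0002733)² × 30000 = 0.00224 W
Part 4:
  Power in each resistor, P = (ΔV)²/R:
    P_R1 = (9 - 8.209)²/120 = 0.005209 W
    P_R2 = (8.209 - 0)²/1300 = 0.05184 W
    P_R3 = (8.209 - 8.199)²/39 = 0.000002913 W
    P_R4 = (8.199 - 0.0004919)²/30000 = 0.00224 W
    P_R5 = (0.0004919 - 0)²/1.8 = 0.0000001344 W
  P_total = P_R1 + P_R2 + P_R3 + P_R4 + P_R5 = 0.05929 W

Final answers:
1. V_2 = 8.199 V
2. I_R3 = 0.0002733 A
3. P_R4 = 0.00224 W
4. P_total = 0.05929 W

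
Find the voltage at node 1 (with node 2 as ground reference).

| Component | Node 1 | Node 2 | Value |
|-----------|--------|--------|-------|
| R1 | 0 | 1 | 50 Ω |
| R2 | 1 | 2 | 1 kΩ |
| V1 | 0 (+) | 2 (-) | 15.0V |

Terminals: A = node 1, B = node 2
Nodal analysis, taking node 2 as the 0 V reference.
Source V1 fixes V_0 = 15 V.
KCL at each unknown node (sum of currents leaving = 0; resistances in Ω):
  Node 1: (V_1 - 15)/50 + (V_1 - 0)/1000 = 0
Collecting terms: 0.021 × V_1 = 0.3  =>  V_1 = 14.29 V
The requested potential is V_1 = 14.29 V.

Final answer: V_1 = 14.29 V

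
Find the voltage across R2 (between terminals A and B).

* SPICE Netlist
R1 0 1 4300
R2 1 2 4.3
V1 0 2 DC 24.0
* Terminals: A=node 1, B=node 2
R1 and R2 are in series across V1 (node 0 → node 1 → node 2), and the output A–B is taken across R2, so this is a voltage divider.
Series current: I = V1/(R1 + R2) = 24/(4300 + 4.3) = 24/4304 = 0.005576 A
V_R2 = I × R2 = V1 × R2/(R1 + R2) = 24 × 4.3/4304 = 0.02398 V

Final answer: 0.02398 V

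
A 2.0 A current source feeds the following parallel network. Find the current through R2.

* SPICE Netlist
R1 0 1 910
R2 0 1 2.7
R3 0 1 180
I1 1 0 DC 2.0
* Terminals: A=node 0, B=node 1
All resistors sit directly between nodes 0 and 1, so they are in parallel and share one voltage V; the full source current 2 A splits among them.
1/R_par = 1/910 + 1/2.7 + 1/180 = 0.377 S  =>  R_par = 2.652 Ω
V = I × R_par = 2 × 2.652 = 5.305 V
I_R2 = V/R2 = 5.305/2.7 = 1.965 A

Final answer: 1.965 A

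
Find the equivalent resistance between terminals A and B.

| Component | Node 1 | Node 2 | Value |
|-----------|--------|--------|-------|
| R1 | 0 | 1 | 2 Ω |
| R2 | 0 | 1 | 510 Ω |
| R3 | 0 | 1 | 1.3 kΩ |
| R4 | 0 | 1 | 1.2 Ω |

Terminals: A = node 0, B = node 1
Reduce the network between node 0 (A) and node 1 (B) by series/parallel combination:
  Rp1 = R1 ‖ R2 ‖ R3 ‖ R4 (parallel, all between nodes 0 and 1) = 1/(1/2 + 1/510 + 1/1300 + 1/1.2) = 0.7485 Ω
R_eq = 0.7485 Ω

Final answer: 0.7485 Ω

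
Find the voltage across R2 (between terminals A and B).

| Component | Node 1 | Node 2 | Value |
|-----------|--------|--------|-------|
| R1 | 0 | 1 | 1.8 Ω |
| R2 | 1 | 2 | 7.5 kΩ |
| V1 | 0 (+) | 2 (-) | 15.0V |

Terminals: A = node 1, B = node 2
R1 and R2 are in series across V1 (node 0 → node 1 → node 2), and the output A–B is taken across R2, so this is a voltage divider.
Series current: I = V1/(R1 + R2) = 15/(1.8 + 7500) = 15/7502 = 0.002 A
V_R2 = I × R2 = V1 × R2/(R1 + R2) = 15 × 7500/7502 = 15 V

Final answer: 15 V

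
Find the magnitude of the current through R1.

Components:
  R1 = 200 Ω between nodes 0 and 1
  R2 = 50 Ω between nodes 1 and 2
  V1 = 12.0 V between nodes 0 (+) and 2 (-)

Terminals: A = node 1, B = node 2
Nodal analysis, taking node 2 as the 0 V reference.
Source V1 fixes V_0 = 12 V.
KCL at each unknown node (sum of currents leaving = 0; resistances in Ω):
  Node 1: (V_1 - 12)/200 + (V_1 - 0)/50 = 0
Collecting terms: 0.025 × V_1 = 0.06  =>  V_1 = 2.4 V
I_R1 = (V_0 - V_1)/R1 = (12 - 2.4)/200 = 0.048 A
|I_R1| = 0.048 A

Final answer: |I_R1| = 0.048 A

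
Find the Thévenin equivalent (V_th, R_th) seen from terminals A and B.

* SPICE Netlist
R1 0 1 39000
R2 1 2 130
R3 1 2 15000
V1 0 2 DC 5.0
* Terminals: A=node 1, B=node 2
Step 1 — V_th is the open-circuit voltage V_A - V_B (nothing connected across the terminals).
Nodal analysis, taking node 2 as the 0 V reference.
Source V1 fixes V_0 = 5 V.
KCL at each unknown node (sum of currents leaving = 0; resistances in Ω):
  Node 1: (V_1 - 5)/39000 + (V_1 - 0)/130 + (V_1 - 0)/15000 = 0
Collecting terms: 0.007785 × V_1 = 0.0001282  =>  V_1 = 0.01647 V
V_th = V_1 - V_2 = 0.01647 - 0 = 0.01647 V
Step 2 — R_th: zero the source — replace V1 by a short circuit (node 2 merges into node 0) — and find the resistance seen between A (node 1) and B (node 0).
Reduce the network between node 1 (A) and node 0 (B) by series/parallel combination:
  Rp1 = R1 ‖ R2 ‖ R3 (parallel, all between nodes 0 and 1) = 1/(1/39000 + 1/130 + 1/15000) = 128.5 Ω
R_th = 128.5 Ω

Final answer: V_th = 0.01647 V, R_th = 128.5 Ω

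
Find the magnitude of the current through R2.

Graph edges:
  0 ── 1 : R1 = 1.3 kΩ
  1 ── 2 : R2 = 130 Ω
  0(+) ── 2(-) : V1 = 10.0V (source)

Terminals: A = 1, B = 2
Nodal analysis, taking node 2 as the 0 V reference.
Source V1 fixes V_0 = 10 V.
KCL at each unknown node (sum of currents leaving = 0; resistances in Ω):
  Node 1: (V_1 - 10)/1300 + (V_1 - 0)/130 = 0
Collecting terms: 0.008462 × V_1 = 0.007692  =>  V_1 = 0.9091 V
I_R2 = (V_1 - V_2)/R2 = (0.9091 - 0)/130 = 0.006993 A
|I_R2| = 0.006993 A

Final answer: |I_R2| = 0.006993 A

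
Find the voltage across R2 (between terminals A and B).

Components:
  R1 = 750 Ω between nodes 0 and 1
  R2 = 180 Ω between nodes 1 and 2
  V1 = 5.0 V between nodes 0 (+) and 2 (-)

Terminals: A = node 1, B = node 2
R1 and R2 are in series across V1 (node 0 → node 1 → node 2), and the output A–B is taken across R2, so this is a voltage divider.
Series current: I = V1/(R1 + R2) = 5/(750 + 180) = 5/930 = 0.005376 A
V_R2 = I × R2 = V1 × R2/(R1 + R2) = 5 × 180/930 = 0.9677 V

Final answer: 0.9677 V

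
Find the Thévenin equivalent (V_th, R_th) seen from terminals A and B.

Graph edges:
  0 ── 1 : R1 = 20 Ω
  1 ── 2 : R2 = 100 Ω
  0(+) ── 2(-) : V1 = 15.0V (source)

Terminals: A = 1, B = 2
Step 1 — V_th is the open-circuit voltage V_A - V_B (nothing connected across the terminals).
Nodal analysis, taking node 2 as the 0 V reference.
Source V1 fixes V_0 = 15 V.
KCL at each unknown node (sum of currents leaving = 0; resistances in Ω):
  Node 1: (V_1 - 15)/20 + (V_1 - 0)/100 = 0
Collecting terms: 0.06 × V_1 = 0.75  =>  V_1 = 12.5 V
V_th = V_1 - V_2 = 12.5 - 0 = 12.5 V
Step 2 — R_th: zero the source — replace V1 by a short circuit (node 2 merges into node 0) — and find the resistance seen between A (node 1) and B (node 0).
Reduce the network between node 1 (A) and node 0 (B) by series/parallel combination:
  Rp1 = R1 ‖ R2 (parallel, both between nodes 0 and 1) = 1/(1/20 + 1/100) = 16.67 Ω
R_th = 16.67 Ω

Final answer: V_th = 12.5 V, R_th = 16.67 Ω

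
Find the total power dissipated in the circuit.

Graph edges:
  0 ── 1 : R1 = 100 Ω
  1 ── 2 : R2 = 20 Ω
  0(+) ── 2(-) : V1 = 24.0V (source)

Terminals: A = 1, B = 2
Nodal analysis, taking node 2 as the 0 V reference.
Source V1 fixes V_0 = 24 V.
KCL at each unknown node (sum of currents leaving = 0; resistances in Ω):
  Node 1: (V_1 - 24)/100 + (V_1 - 0)/20 = 0
Collecting terms: 0.06 × V_1 = 0.24  =>  V_1 = 4 V
Power in each resistor, P = (ΔV)²/R:
  P_R1 = (24 - 4)²/100 = 4 W
  P_R2 = (4 - 0)²/20 = 0.8 W
P_total = P_R1 + P_R2 = 4.8 W

Final answer: 4.8 W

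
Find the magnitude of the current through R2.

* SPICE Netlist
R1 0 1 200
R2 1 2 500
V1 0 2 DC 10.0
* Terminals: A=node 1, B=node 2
Nodal analysis, taking node 2 as the 0 V reference.
Source V1 fixes V_0 = 10 V.
KCL at each unknown node (sum of currents leaving = 0; resistances in Ω):
  Node 1: (V_1 - 10)/200 + (V_1 - 0)/500 = 0
Collecting terms: 0.007 × V_1 = 0.05  =>  V_1 = 7.143 V
I_R2 = (V_1 - V_2)/R2 = (7.143 - 0)/500 = 0.01429 A
|I_R2| = 0.01429 A

Final answer: |I_R2| = 0.01429 A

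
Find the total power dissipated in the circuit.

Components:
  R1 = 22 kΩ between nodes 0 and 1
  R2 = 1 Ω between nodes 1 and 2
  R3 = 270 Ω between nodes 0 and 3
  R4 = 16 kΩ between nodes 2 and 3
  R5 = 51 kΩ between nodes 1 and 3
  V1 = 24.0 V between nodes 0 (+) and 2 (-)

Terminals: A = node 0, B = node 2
Nodal analysis, taking node 2 as the 0 V reference.
Source V1 fixes V_0 = 24 V.
KCL at each unknown node (sum of currents leaving = 0; resistances in Ω):
  Node 1: (V_1 - 24)/22000 + (V_1 - 0)/1 + (V_1 - V_3)/51000 = 0
  Node 3: (V_3 - 24)/270 + (V_3 - 0)/16000 + (V_3 - V_1)/51000 = 0
Collecting terms (coefficients in siemens):
  1·V_1 - 0.00001961·V_3 = 0.001091
  0.003786·V_3 - 0.00001961·V_1 = 0.08889
Determinant D = (1)(0.003786) - (-0.00001961)(-0.00001961) = 0.003786
V_1 = [(0.001091)(0.003786) - (-0.00001961)(0.08889)]/D = 0.001551 V
V_3 = [(1)(0.08889) - (0.001091)(-0.00001961)]/D = 23.48 V
Power in each resistor, P = (ΔV)²/R:
  P_R1 = (24 - 0.001551)²/22000 = 0.02618 W
  P_R2 = (0.001551 - 0)²/1 = 0.000002406 W
  P_R3 = (24 - 23.48)²/270 = 0.001003 W
  P_R4 = (0 - 23.48)²/16000 = 0.03446 W
  P_R5 = (0.001551 - 23.48)²/51000 = 0.01081 W
P_total = P_R1 + P_R2 + P_R3 + P_R4 + P_R5 = 0.07245 W

Final answer: 0.07245 W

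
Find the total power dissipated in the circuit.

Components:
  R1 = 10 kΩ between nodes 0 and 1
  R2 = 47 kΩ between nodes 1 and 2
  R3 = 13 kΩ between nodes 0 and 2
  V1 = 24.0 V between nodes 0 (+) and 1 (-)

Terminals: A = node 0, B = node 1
Nodal analysis, taking node 1 as the 0 V reference.
Source V1 fixes V_0 = 24 V.
KCL at each unknown node (sum of currents leaving = 0; resistances in Ω):
  Node 2: (V_2 - 0)/47000 + (V_2 - 24)/13000 = 0
Collecting terms: 0.0000982 × V_2 = 0.001846  =>  V_2 = 18.8 V
Power in each resistor, P = (ΔV)²/R:
  P_R1 = (24 - 0)²/10000 = 0.0576 W
  P_R2 = (0 - 18.8)²/47000 = 0.00752 W
  P_R3 = (24 - 18.8)²/13000 = 0.00208 W
P_total = P_R1 + P_R2 + P_R3 = 0.0672 W

Final answer: 0.0672 W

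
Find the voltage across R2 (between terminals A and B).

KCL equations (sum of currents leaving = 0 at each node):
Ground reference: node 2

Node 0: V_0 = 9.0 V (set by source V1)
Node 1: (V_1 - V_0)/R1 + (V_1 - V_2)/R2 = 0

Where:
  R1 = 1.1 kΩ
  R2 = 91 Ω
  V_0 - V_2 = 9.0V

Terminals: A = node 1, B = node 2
R1 and R2 are in series across V1 (node 0 → node 1 → node 2), and the output A–B is taken across R2, so this is a voltage divider.
Series current: I = V1/(R1 + R2) = 9/(1100 + 91) = 9/1191 = 0.007557 A
V_R2 = I × R2 = V1 × R2/(R1 + R2) = 9 × 91/1191 = 0.6877 V

Final answer: 0.6877 V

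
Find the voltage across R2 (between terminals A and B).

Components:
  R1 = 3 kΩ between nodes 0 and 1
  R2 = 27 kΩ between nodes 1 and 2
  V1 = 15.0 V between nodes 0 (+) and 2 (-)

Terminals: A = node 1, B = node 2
R1 and R2 are in series across V1 (node 0 → node 1 → node 2), and the output A–B is taken across R2, so this is a voltage divider.
Series current: I = V1/(R1 + R2) = 15/(3000 + 27000) = 15/30000 = 0.0005 A
V_R2 = I × R2 = V1 × R2/(R1 + R2) = 15 × 27000/30000 = 13.5 V

Final answer: 13.5 V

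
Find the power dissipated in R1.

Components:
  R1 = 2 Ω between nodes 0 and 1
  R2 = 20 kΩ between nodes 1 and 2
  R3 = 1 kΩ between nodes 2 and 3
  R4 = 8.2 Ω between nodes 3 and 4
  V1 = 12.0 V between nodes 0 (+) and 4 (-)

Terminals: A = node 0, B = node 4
Nodal analysis, taking node 4 as the 0 V reference.
Source V1 fixes V_0 = 12 V.
KCL at each unknown node (sum of currents leaving = 0; resistances in Ω):
  Node 1: (V_1 - 12)/2 + (V_1 - V_2)/20000 = 0
  Node 2: (V_2 - V_1)/20000 + (V_2 - V_3)/1000 = 0
  Node 3: (V_3 - V_2)/1000 + (V_3 - 0)/8.2 = 0
Collecting terms (coefficients in siemens):
  0.5·V_1 - 0.00005·V_2 = 6
  0.00105·V_2 - 0.00005·V_1 - 0.001·V_3 = 0
  0.123·V_3 - 0.001·V_2 = 0
Solving these 3 simultaneous equations (Gaussian elimination) gives:
  V_1 = 12 V, V_2 = 0.5758 V, V_3 = 0.004683 V
I_R1 = (V_0 - V_1)/R1 = (12 - 12)/2 = 0.0005712 A
P_R1 = I_R1² × R1 = (0.0005712)² × 2 = 0.0000006524 W

Final answer: 6.524e-07 W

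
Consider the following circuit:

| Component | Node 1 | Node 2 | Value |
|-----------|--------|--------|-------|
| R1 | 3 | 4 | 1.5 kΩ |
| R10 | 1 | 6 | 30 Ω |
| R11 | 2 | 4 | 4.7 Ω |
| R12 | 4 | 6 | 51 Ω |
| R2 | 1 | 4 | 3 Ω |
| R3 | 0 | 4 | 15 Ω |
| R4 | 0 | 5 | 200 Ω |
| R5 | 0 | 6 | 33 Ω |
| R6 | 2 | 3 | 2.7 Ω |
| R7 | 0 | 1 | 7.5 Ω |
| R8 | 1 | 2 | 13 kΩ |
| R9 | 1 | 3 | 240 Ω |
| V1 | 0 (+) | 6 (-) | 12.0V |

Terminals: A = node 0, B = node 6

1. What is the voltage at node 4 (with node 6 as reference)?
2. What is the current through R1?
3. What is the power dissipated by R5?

Nodal analysis, taking node 6 as the 0 V reference.
Source V1 fixes V_0 = 12 V.
KCL at each unknown node (sum of currents leaving = 0; resistances in Ω):
  Node 1: (V_1 - V_4)/3 + (V_1 - 12)/7.5 + (V_1 - V_2)/13000 + (V_1 - V_3)/240 + (V_1 - 0)/30 = 0
  Node 2: (V_2 - V_3)/2.7 + (V_2 - V_1)/13000 + (V_2 - V_4)/4.7 = 0
  Node 3: (V_3 - V_4)/1500 + (V_3 - V_2)/2.7 + (V_3 - V_1)/240 = 0
  Node 4: (V_4 - V_3)/1500 + (V_4 - V_1)/3 + (V_4 - 12)/15 + (V_4 - V_2)/4.7 + (V_4 - 0)/51 = 0
  Node 5: (V_5 - 12)/200 = 0
Collecting terms (coefficients in siemens):
  0.5042·V_1 - 0.00007692·V_2 - 0.004167·V_3 - 0.3333·V_4 = 1.6
  0.5832·V_2 - 0.00007692·V_1 - 0.3704·V_3 - 0.2128·V_4 = 0
  0.3752·V_3 - 0.004167·V_1 - 0.3704·V_2 - 0.0006667·V_4 = 0
  0.633·V_4 - 0.3333·V_1 - 0.2128·V_2 - 0.0006667·V_3 = 0.8
  0.005·V_5 = 0.06
Solving these 5 simultaneous equations (Gaussian elimination) gives:
  V_1 = 9.504 V, V_2 = 9.458 V, V_3 = 9.459 V, V_4 = 9.457 V
  V_5 = 12 V
Part 1:
  Read off the nodal solution: V_4 = 9.457 V
Part 2:
  I_R1 = (V_3 - V_4)/R1 = (9.459 - 9.457)/1500 = 0.0000009472 A
  Magnitude: I_R1 = 0.0000009472 A
Part 3:
  I_R5 = (V_0 - V_6)/R5 = (12 - 0)/33 = 0.3636 A
  P_R5 = I_R5² × R5 = (0.3636)² × 33 = 4.364 W

Final answers:
1. V_4 = 9.457 V
2. I_R1 = 9.472e-07 A
3. P_R5 = 4.364 W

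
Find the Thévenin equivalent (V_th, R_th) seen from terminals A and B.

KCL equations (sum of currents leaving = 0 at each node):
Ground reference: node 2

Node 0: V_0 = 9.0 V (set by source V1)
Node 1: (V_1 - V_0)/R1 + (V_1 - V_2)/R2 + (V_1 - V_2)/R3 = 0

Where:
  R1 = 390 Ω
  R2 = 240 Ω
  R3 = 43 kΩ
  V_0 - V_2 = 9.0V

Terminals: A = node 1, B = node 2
Step 1 — V_th is the open-circuit voltage V_A - V_B (nothing connected across the terminals).
Nodal analysis, taking node 2 as the 0 V reference.
Source V1 fixes V_0 = 9 V.
KCL at each unknown node (sum of currents leaving = 0; resistances in Ω):
  Node 1: (V_1 - 9)/390 + (V_1 - 0)/240 + (V_1 - 0)/43000 = 0
Collecting terms: 0.006754 × V_1 = 0.02308  =>  V_1 = 3.417 V
V_th = V_1 - V_2 = 3.417 - 0 = 3.417 V
Step 2 — R_th: zero the source — replace V1 by a short circuit (node 2 merges into node 0) — and find the resistance seen between A (node 1) and B (node 0).
Reduce the network between node 1 (A) and node 0 (B) by series/parallel combination:
  Rp1 = R1 ‖ R2 ‖ R3 (parallel, all between nodes 0 and 1) = 1/(1/390 + 1/240 + 1/43000) = 148.1 Ω
R_th = 148.1 Ω

Final answer: V_th = 3.417 V, R_th = 148.1 Ω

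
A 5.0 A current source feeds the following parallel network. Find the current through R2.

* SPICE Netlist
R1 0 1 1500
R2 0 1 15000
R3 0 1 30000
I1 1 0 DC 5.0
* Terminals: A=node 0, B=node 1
All resistors sit directly between nodes 0 and 1, so they are in parallel and share one voltage V; the full source current 5 A splits among them.
1/R_par = 1/1500 + 1/15000 + 1/30000 = 0.0007667 S  =>  R_par = 1304 Ω
V = I × R_par = 5 × 1304 = 6522 V
I_R2 = V/R2 = 6522/15000 = 0.4348 A

Final answer: 0.4348 A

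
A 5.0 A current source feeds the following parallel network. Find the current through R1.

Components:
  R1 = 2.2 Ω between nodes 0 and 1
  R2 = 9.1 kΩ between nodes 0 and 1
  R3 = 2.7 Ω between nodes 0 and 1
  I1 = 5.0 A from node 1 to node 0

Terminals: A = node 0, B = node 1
All resistors sit directly between nodes 0 and 1, so they are in parallel and share one voltage V; the full source current 5 A splits among them.
1/R_par = 1/2.2 + 1/9100 + 1/2.7 = 0.825 S  =>  R_par = 1.212 Ω
V = I × R_par = 5 × 1.212 = 6.06 V
I_R1 = V/R1 = 6.06/2.2 = 2.755 A

Final answer: 2.755 A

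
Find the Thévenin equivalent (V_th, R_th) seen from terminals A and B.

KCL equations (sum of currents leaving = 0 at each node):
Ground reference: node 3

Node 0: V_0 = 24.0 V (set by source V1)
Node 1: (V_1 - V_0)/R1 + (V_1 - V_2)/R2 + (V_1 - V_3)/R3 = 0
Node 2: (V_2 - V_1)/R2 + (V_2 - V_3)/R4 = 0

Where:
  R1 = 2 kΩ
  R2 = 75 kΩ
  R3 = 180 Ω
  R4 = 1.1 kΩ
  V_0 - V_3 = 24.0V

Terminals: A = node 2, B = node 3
Step 1 — V_th is the open-circuit voltage V_A - V_B (nothing connected across the terminals).
Nodal analysis, taking node 3 as the 0 V reference.
Source V1 fixes V_0 = 24 V.
KCL at each unknown node (sum of currents leaving = 0; resistances in Ω):
  Node 1: (V_1 - 24)/2000 + (V_1 - V_2)/75000 + (V_1 - 0)/180 = 0
  Node 2: (V_2 - V_1)/75000 + (V_2 - 0)/1100 = 0
Collecting terms (coefficients in siemens):
  0.006069·V_1 - 0.00001333·V_2 = 0.012
  0.0009224·V_2 - 0.00001333·V_1 = 0
Determinant D = (0.006069)(0.0009224) - (-0.00001333)(-0.00001333) = 0.000005598
V_1 = [(0.012)(0.0009224) - (-0.00001333)(0)]/D = 1.977 V
V_2 = [(0.006069)(0) - (0.012)(-0.00001333)]/D = 0.02858 V
V_th = V_2 - V_3 = 0.02858 - 0 = 0.02858 V
Step 2 — R_th: zero the source — replace V1 by a short circuit (node 3 merges into node 0) — and find the resistance seen between A (node 2) and B (node 0).
Reduce the network between node 2 (A) and node 0 (B) by series/parallel combination:
  Rp1 = R1 ‖ R3 (parallel, both between nodes 0 and 1) = 1/(1/2000 + 1/180) = 165.1 Ω
  Rs1 = R2 + Rp1 (series, joined only at node 1) = 75000 + 165.1 = 75170 Ω
  Rp2 = R4 ‖ Rs1 (parallel, both between nodes 0 and 2) = 1/(1/1100 + 1/75170) = 1084 Ω
R_th = 1.084 kΩ

Final answer: V_th = 0.02858 V, R_th = 1.084 kΩ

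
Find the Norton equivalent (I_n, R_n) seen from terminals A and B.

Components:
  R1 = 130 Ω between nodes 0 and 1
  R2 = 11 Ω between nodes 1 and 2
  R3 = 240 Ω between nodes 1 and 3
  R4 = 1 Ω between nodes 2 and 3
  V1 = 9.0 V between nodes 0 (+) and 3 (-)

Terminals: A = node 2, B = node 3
Find the Thévenin equivalent first; then I_n = V_th/R_th and R_n = R_th.
Step 1 — V_th is the open-circuit voltage V_A - V_B (nothing connected across the terminals).
Nodal analysis, taking node 3 as the 0 V reference.
Source V1 fixes V_0 = 9 V.
KCL at each unknown node (sum of currents leaving = 0; resistances in Ω):
  Node 1: (V_1 - 9)/130 + (V_1 - V_2)/11 + (V_1 - 0)/240 = 0
  Node 2: (V_2 - V_1)/11 + (V_2 - 0)/1 = 0
Collecting terms (coefficients in siemens):
  0.1028·V_1 - 0.09091·V_2 = 0.06923
  1.091·V_2 - 0.09091·V_1 = 0
Determinant D = (0.1028)(1.091) - (-0.09091)(-0.09091) = 0.1038
V_1 = [(0.06923)(1.091) - (-0.09091)(0)]/D = 0.7273 V
V_2 = [(0.1028)(0) - (0.06923)(-0.09091)]/D = 0.06061 V
V_th = V_2 - V_3 = 0.06061 - 0 = 0.06061 V
Step 2 — R_th: zero the source — replace V1 by a short circuit (node 3 merges into node 0) — and find the resistance seen between A (node 2) and B (node 0).
Reduce the network between node 2 (A) and node 0 (B) by series/parallel combination:
  Rp1 = R1 ‖ R3 (parallel, both between nodes 0 and 1) = 1/(1/130 + 1/240) = 84.32 Ω
  Rs1 = R2 + Rp1 (series, joined only at node 1) = 11 + 84.32 = 95.32 Ω
  Rp2 = R4 ‖ Rs1 (parallel, both between nodes 0 and 2) = 1/(1/1 + 1/95.32) = 0.9896 Ω
R_th = 0.9896 Ω
I_n = V_th/R_th = 0.06061/0.9896 = 0.06124 A, and R_n = R_th = 0.9896 Ω

Final answer: I_n = 0.06124 A, R_n = 0.9896 Ω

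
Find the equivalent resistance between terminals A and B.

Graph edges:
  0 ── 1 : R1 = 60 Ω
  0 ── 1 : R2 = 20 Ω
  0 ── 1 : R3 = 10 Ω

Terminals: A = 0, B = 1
Reduce the network between node 0 (A) and node 1 (B) by series/parallel combination:
  Rp1 = R1 ‖ R2 ‖ R3 (parallel, all between nodes 0 and 1) = 1/(1/60 + 1/20 + 1/10) = 6 Ω
R_eq = 6 Ω

Final answer: 6 Ω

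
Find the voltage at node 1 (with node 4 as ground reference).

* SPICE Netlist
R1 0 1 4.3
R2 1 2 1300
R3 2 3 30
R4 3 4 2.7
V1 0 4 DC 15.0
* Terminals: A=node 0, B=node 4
Nodal analysis, taking node 4 as the 0 V reference.
Source V1 fixes V_0 = 15 V.
KCL at each unknown node (sum of currents leaving = 0; resistances in Ω):
  Node 1: (V_1 - 15)/4.3 + (V_1 - V_2)/1300 = 0
  Node 2: (V_2 - V_1)/1300 + (V_2 - V_3)/30 = 0
  Node 3: (V_3 - V_2)/30 + (V_3 - 0)/2.7 = 0
Collecting terms (coefficients in siemens):
  0.2333·V_1 - 0.0007692·V_2 = 3.488
  0.0341·V_2 - 0.0007692·V_1 - 0.03333·V_3 = 0
  0.4037·V_3 - 0.03333·V_2 = 0
Solving these 3 simultaneous equations (Gaussian elimination) gives:
  V_1 = 14.95 V, V_2 = 0.3669 V, V_3 = 0.03029 V
The requested potential is V_1 = 14.95 V.

Final answer: V_1 = 14.95 V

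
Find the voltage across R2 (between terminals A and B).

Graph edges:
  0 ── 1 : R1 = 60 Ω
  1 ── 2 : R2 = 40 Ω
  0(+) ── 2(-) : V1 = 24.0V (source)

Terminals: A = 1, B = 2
R1 and R2 are in series across V1 (node 0 → node 1 → node 2), and the output A–B is taken across R2, so this is a voltage divider.
Series current: I = V1/(R1 + R2) = 24/(60 + 40) = 24/100 = 0.24 A
V_R2 = I × R2 = V1 × R2/(R1 + R2) = 24 × 40/100 = 9.6 V

Final answer: 9.6 V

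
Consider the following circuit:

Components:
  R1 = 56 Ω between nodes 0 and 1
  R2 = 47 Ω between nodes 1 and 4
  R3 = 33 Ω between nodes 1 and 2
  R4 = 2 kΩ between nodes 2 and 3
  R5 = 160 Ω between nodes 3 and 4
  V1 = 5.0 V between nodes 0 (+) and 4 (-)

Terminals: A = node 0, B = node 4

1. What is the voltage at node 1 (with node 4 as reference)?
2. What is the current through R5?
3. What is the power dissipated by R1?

Nodal analysis, taking node 4 as the 0 V reference.
Source V1 fixes V_0 = 5 V.
KCL at each unknown node (sum of currents leaving = 0; resistances in Ω):
  Node 1: (V_1 - 5)/56 + (V_1 - 0)/47 + (V_1 - V_2)/33 = 0
  Node 2: (V_2 - V_1)/33 + (V_2 - V_3)/2000 = 0
  Node 3: (V_3 - V_2)/2000 + (V_3 - 0)/160 = 0
Collecting terms (coefficients in siemens):
  0.06944·V_1 - 0.0303·V_2 = 0.08929
  0.0308·V_2 - 0.0303·V_1 - 0.0005·V_3 = 0
  0.00675·V_3 - 0.0005·V_2 = 0
Solving these 3 simultaneous equations (Gaussian elimination) gives:
  V_1 = 2.255 V, V_2 = 2.221 V, V_3 = 0.1645 V
Part 1:
  Read off the nodal solution: V_1 = 2.255 V
Part 2:
  I_R5 = (V_3 - V_4)/R5 = (0.1645 - 0)/160 = 0.001028 A
  Magnitude: I_R5 = 0.001028 A
Part 3:
  I_R1 = (V_0 - V_1)/R1 = (5 - 2.255)/56 = 0.04901 A
  P_R1 = I_R1² × R1 = (0.04901)² × 56 = 0.1345 W

Final answers:
1. V_1 = 2.255 V
2. I_R5 = 0.001028 A
3. P_R1 = 0.1345 W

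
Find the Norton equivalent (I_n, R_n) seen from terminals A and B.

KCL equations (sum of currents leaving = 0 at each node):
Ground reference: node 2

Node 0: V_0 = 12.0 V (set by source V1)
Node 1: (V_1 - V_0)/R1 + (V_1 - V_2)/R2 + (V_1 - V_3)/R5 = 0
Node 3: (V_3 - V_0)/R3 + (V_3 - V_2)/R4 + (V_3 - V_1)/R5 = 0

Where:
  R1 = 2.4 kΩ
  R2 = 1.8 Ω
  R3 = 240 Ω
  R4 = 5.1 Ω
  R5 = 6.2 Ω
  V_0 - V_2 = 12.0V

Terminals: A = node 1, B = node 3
Find the Thévenin equivalent first; then I_n = V_th/R_th and R_n = R_th.
Step 1 — V_th is the open-circuit voltage V_A - V_B (nothing connected across the terminals).
Nodal analysis, taking node 2 as the 0 V reference.
Source V1 fixes V_0 = 12 V.
KCL at each unknown node (sum of currents leaving = 0; resistances in Ω):
  Node 1: (V_1 - 12)/2400 + (V_1 - 0)/1.8 + (V_1 - V_3)/6.2 = 0
  Node 3: (V_3 - 12)/240 + (V_3 - 0)/5.1 + (V_3 - V_1)/6.2 = 0
Collecting terms (coefficients in siemens):
  0.7173·V_1 - 0.1613·V_3 = 0.005
  0.3615·V_3 - 0.1613·V_1 = 0.05
Determinant D = (0.7173)(0.3615) - (-0.1613)(-0.1613) = 0.2333
V_1 = [(0.005)(0.3615) - (-0.1613)(0.05)]/D = 0.04232 V
V_3 = [(0.7173)(0.05) - (0.005)(-0.1613)]/D = 0.1572 V
V_th = V_1 - V_3 = 0.04232 - 0.1572 = -0.1149 V
Step 2 — R_th: zero the source — replace V1 by a short circuit (node 2 merges into node 0) — and find the resistance seen between A (node 1) and B (node 3).
Reduce the network between node 1 (A) and node 3 (B) by series/parallel combination:
  Rp1 = R1 ‖ R2 (parallel, both between nodes 0 and 1) = 1/(1/2400 + 1/1.8) = 1.799 Ω
  Rp2 = R3 ‖ R4 (parallel, both between nodes 0 and 3) = 1/(1/240 + 1/5.1) = 4.994 Ω
  Rs1 = Rp1 + Rp2 (series, joined only at node 0) = 1.799 + 4.994 = 6.793 Ω
  Rp3 = R5 ‖ Rs1 (parallel, both between nodes 1 and 3) = 1/(1/6.2 + 1/6.793) = 3.241 Ω
R_th = 3.241 Ω
I_n = V_th/R_th = -0.1149/3.241 = -0.03544 A, and R_n = R_th = 3.241 Ω

Final answer: I_n = -0.03544 A, R_n = 3.241 Ω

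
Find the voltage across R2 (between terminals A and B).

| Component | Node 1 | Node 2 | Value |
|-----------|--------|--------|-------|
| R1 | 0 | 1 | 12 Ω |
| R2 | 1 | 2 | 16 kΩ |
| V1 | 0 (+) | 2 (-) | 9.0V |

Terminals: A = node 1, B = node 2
R1 and R2 are in series across V1 (node 0 → node 1 → node 2), and the output A–B is taken across R2, so this is a voltage divider.
Series current: I = V1/(R1 + R2) = 9/(12 + 16000) = 9/16010 = 0.0005621 A
V_R2 = I × R2 = V1 × R2/(R1 + R2) = 9 × 16000/16010 = 8.993 V

Final answer: 8.993 V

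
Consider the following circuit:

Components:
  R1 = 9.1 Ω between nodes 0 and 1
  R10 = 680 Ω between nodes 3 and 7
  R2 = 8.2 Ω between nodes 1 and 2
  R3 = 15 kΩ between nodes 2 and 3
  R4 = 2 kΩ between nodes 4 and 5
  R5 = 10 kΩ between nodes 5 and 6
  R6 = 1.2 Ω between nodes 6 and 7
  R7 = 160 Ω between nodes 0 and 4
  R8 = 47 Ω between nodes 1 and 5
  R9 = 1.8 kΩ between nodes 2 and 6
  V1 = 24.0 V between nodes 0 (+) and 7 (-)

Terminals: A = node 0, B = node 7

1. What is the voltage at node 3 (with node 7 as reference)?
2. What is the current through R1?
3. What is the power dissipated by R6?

Nodal analysis, taking node 7 as the 0 V reference.
Source V1 fixes V_0 = 24 V.
KCL at each unknown node (sum of currents leaving = 0; resistances in Ω):
  Node 1: (V_1 - 24)/9.1 + (V_1 - V_2)/8.2 + (V_1 - V_5)/47 = 0
  Node 2: (V_2 - V_1)/8.2 + (V_2 - V_3)/15000 + (V_2 - V_6)/1800 = 0
  Node 3: (V_3 - V_2)/15000 + (V_3 - 0)/680 = 0
  Node 4: (V_4 - V_5)/2000 + (V_4 - 24)/160 = 0
  Node 5: (V_5 - V_4)/2000 + (V_5 - V_6)/10000 + (V_5 - V_1)/47 = 0
  Node 6: (V_6 - V_5)/10000 + (V_6 - 0)/1.2 + (V_6 - V_2)/1800 = 0
Collecting terms (coefficients in siemens):
  0.2531·V_1 - 0.122·V_2 - 0.02128·V_5 = 2.637
  0.1226·V_2 - 0.122·V_1 - 0.00006667·V_3 - 0.0005556·V_6 = 0
  0.001537·V_3 - 0.00006667·V_2 = 0
  0.00675·V_4 - 0.0005·V_5 = 0.15
  0.02188·V_5 - 0.02128·V_1 - 0.0005·V_4 - 0.0001·V_6 = 0
  0.834·V_6 - 0.0005556·V_2 - 0.0001·V_5 = 0
Solving these 6 simultaneous equations (Gaussian elimination) gives:
  V_1 = 23.85 V, V_2 = 23.73 V, V_3 = 1.029 V, V_4 = 23.98 V
  V_5 = 23.74 V, V_6 = 0.01865 V
Part 1:
  Read off the nodal solution: V_3 = 1.029 V
Part 2:
  I_R1 = (V_0 - V_1)/R1 = (24 - 23.85)/9.1 = 0.01694 A
  Magnitude: I_R1 = 0.01694 A
Part 3:
  I_R6 = (V_6 - V_7)/R6 = (0.01865 - 0)/1.2 = 0.01554 A
  P_R6 = I_R6² × R6 = (0.01554)² × 1.2 = 0.0002899 W

Final answers:
1. V_3 = 1.029 V
2. I_R1 = 0.01694 A
3. P_R6 = 0.0002899 W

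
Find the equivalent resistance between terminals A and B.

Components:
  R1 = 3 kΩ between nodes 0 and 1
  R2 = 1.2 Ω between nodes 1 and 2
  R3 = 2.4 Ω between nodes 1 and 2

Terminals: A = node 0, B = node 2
Reduce the network between node 0 (A) and node 2 (B) by series/parallel combination:
  Rp1 = R2 ‖ R3 (parallel, both between nodes 1 and 2) = 1/(1/1.2 + 1/2.4) = 0.8 Ω
  Rs1 = R1 + Rp1 (series, joined only at node 1) = 3000 + 0.8 = 3001 Ω
R_eq = 3.001 kΩ

Final answer: 3.001 kΩ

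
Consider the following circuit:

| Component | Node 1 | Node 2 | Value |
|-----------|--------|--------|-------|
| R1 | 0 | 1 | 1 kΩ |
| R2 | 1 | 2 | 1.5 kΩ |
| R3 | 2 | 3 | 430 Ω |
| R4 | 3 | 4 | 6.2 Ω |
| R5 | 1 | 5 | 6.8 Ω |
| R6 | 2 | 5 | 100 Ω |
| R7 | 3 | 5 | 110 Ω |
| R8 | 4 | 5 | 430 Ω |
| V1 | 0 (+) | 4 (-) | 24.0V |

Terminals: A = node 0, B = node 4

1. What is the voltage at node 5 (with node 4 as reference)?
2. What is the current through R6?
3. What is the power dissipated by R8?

Nodal analysis, taking node 4 as the 0 V reference.
Source V1 fixes V_0 = 24 V.
KCL at each unknown node (sum of currents leaving = 0; resistances in Ω):
  Node 1: (V_1 - 24)/1000 + (V_1 - V_2)/1500 + (V_1 - V_5)/6.8 = 0
  Node 2: (V_2 - V_1)/1500 + (V_2 - V_3)/430 + (V_2 - V_5)/100 = 0
  Node 3: (V_3 - V_2)/430 + (V_3 - 0)/6.2 + (V_3 - V_5)/110 = 0
  Node 5: (V_5 - V_1)/6.8 + (V_5 - V_2)/100 + (V_5 - V_3)/110 + (V_5 - 0)/430 = 0
Collecting terms (coefficients in siemens):
  0.1487·V_1 - 0.0006667·V_2 - 0.1471·V_5 = 0.024
  0.01299·V_2 - 0.0006667·V_1 - 0.002326·V_3 - 0.01·V_5 = 0
  0.1727·V_3 - 0.002326·V_2 - 0.009091·V_5 = 0
  0.1685·V_5 - 0.1471·V_1 - 0.01·V_2 - 0.009091·V_3 = 0
Solving these 4 simultaneous equations (Gaussian elimination) gives:
  V_1 = 1.898 V, V_2 = 1.464 V, V_3 = 0.1118 V, V_5 = 1.75 V
Part 1:
  Read off the nodal solution: V_5 = 1.75 V
Part 2:
  I_R6 = (V_2 - V_5)/R6 = (1.464 - 1.75)/100 = -0.002855 A
  Magnitude: I_R6 = 0.002855 A
Part 3:
  I_R8 = (V_4 - V_5)/R8 = (0 - 1.75)/430 = -0.004069 A
  P_R8 = I_R8² × R8 = (-0.004069)² × 430 = 0.007119 W

Final answers:
1. V_5 = 1.75 V
2. I_R6 = 0.002855 A
3. P_R8 = 0.007119 W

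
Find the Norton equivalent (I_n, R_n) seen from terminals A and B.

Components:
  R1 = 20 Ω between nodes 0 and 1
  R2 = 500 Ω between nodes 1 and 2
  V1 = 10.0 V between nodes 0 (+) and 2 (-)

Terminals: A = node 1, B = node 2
Find the Thévenin equivalent first; then I_n = V_th/R_th and R_n = R_th.
Step 1 — V_th is the open-circuit voltage V_A - V_B (nothing connected across the terminals).
Nodal analysis, taking node 2 as the 0 V reference.
Source V1 fixes V_0 = 10 V.
KCL at each unknown node (sum of currents leaving = 0; resistances in Ω):
  Node 1: (V_1 - 10)/20 + (V_1 - 0)/500 = 0
Collecting terms: 0.052 × V_1 = 0.5  =>  V_1 = 9.615 V
V_th = V_1 - V_2 = 9.615 - 0 = 9.615 V
Step 2 — R_th: zero the source — replace V1 by a short circuit (node 2 merges into node 0) — and find the resistance seen between A (node 1) and B (node 0).
Reduce the network between node 1 (A) and node 0 (B) by series/parallel combination:
  Rp1 = R1 ‖ R2 (parallel, both between nodes 0 and 1) = 1/(1/20 + 1/500) = 19.23 Ω
R_th = 19.23 Ω
I_n = V_th/R_th = 9.615/19.23 = 0.5 A, and R_n = R_th = 19.23 Ω

Final answer: I_n = 0.5 A, R_n = 19.23 Ω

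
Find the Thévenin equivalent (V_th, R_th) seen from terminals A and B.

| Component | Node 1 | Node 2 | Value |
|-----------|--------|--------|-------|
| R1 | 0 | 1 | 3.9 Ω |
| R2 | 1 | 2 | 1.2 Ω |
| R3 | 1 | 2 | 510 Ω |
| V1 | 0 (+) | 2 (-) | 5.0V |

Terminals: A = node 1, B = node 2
Step 1 — V_th is the open-circuit voltage V_A - V_B (nothing connected across the terminals).
Nodal analysis, taking node 2 as the 0 V reference.
Source V1 fixes V_0 = 5 V.
KCL at each unknown node (sum of currents leaving = 0; resistances in Ω):
  Node 1: (V_1 - 5)/3.9 + (V_1 - 0)/1.2 + (V_1 - 0)/510 = 0
Collecting terms: 1.092 × V_1 = 1.282  =>  V_1 = 1.174 V
V_th = V_1 - V_2 = 1.174 - 0 = 1.174 V
Step 2 — R_th: zero the source — replace V1 by a short circuit (node 2 merges into node 0) — and find the resistance seen between A (node 1) and B (node 0).
Reduce the network between node 1 (A) and node 0 (B) by series/parallel combination:
  Rp1 = R1 ‖ R2 ‖ R3 (parallel, all between nodes 0 and 1) = 1/(1/3.9 + 1/1.2 + 1/510) = 0.916 Ω
R_th = 0.916 Ω

Final answer: V_th = 1.174 V, R_th = 0.916 Ω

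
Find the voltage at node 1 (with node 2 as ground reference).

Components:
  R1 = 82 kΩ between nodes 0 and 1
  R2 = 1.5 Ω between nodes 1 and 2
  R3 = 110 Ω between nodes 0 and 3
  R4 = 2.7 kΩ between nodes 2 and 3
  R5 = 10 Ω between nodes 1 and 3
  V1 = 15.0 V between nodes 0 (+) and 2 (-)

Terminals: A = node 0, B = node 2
Nodal analysis, taking node 2 as the 0 V reference.
Source V1 fixes V_0 = 15 V.
KCL at each unknown node (sum of currents leaving = 0; resistances in Ω):
  Node 1: (V_1 - 15)/82000 + (V_1 - 0)/1.5 + (V_1 - V_3)/10 = 0
  Node 3: (V_3 - 15)/110 + (V_3 - 0)/2700 + (V_3 - V_1)/10 = 0
Collecting terms (coefficients in siemens):
  0.7667·V_1 - 0.1·V_3 = 0.0001829
  0.1095·V_3 - 0.1·V_1 = 0.1364
Determinant D = (0.7667)(0.1095) - (-0.1)(-0.1) = 0.07392
V_1 = [(0.0001829)(0.1095) - (-0.1)(0.1364)]/D = 0.1847 V
V_3 = [(0.7667)(0.1364) - (0.0001829)(-0.1)]/D = 1.415 V
The requested potential is V_1 = 0.1847 V.

Final answer: V_1 = 0.1847 V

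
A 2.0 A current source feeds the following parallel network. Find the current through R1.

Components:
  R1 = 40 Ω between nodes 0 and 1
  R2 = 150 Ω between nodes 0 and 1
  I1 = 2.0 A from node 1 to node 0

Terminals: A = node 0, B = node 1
All resistors sit directly between nodes 0 and 1, so they are in parallel and share one voltage V; the full source current 2 A splits among them.
1/R_par = 1/40 + 1/150 = 0.03167 S  =>  R_par = 31.58 Ω
V = I × R_par = 2 × 31.58 = 63.16 V
I_R1 = V/R1 = 63.16/40 = 1.579 A

Final answer: 1.579 A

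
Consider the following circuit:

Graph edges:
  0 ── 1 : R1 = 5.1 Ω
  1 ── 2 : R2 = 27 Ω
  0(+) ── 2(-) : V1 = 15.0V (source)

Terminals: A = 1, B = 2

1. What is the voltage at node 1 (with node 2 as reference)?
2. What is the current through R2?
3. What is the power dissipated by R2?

Nodal analysis, taking node 2 as the 0 V reference.
Source V1 fixes V_0 = 15 V.
KCL at each unknown node (sum of currents leaving = 0; resistances in Ω):
  Node 1: (V_1 - 15)/5.1 + (V_1 - 0)/27 = 0
Collecting terms: 0.2331 × V_1 = 2.941  =>  V_1 = 12.62 V
Part 1:
  Read off the nodal solution: V_1 = 12.62 V
Part 2:
  I_R2 = (V_1 - V_2)/R2 = (12.62 - 0)/27 = 0.4673 A
  Magnitude: I_R2 = 0.4673 A
Part 3:
  I_R2 = (V_1 - V_2)/R2 = (12.62 - 0)/27 = 0.4673 A
  P_R2 = I_R2² × R2 = (0.4673)² × 27 = 5.896 W

Final answers:
1. V_1 = 12.62 V
2. I_R2 = 0.4673 A
3. P_R2 = 5.896 W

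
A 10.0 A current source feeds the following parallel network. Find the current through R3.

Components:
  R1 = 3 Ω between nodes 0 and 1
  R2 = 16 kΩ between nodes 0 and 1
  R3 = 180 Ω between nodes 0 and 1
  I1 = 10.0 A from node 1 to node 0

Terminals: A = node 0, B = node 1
All resistors sit directly between nodes 0 and 1, so they are in parallel and share one voltage V; the full source current 10 A splits among them.
1/R_par = 1/3 + 1/16000 + 1/180 = 0.339 S  =>  R_par = 2.95 Ω
V = I × R_par = 10 × 2.95 = 29.5 V
I_R3 = V/R3 = 29.5/180 = 0.1639 A

Final answer: 0.1639 A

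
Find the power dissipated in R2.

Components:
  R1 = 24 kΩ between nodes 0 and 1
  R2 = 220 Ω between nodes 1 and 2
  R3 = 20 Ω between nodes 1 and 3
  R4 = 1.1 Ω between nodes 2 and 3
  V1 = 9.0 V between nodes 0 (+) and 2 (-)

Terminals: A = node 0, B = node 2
Nodal analysis, taking node 2 as the 0 V reference.
Source V1 fixes V_0 = 9 V.
KCL at each unknown node (sum of currents leaving = 0; resistances in Ω):
  Node 1: (V_1 - 9)/24000 + (V_1 - 0)/220 + (V_1 - V_3)/20 = 0
  Node 3: (V_3 - V_1)/20 + (V_3 - 0)/1.1 = 0
Collecting terms (coefficients in siemens):
  0.05459·V_1 - 0.05·V_3 = 0.000375
  0.9591·V_3 - 0.05·V_1 = 0
Determinant D = (0.05459)(0.9591) - (-0.05)(-0.05) = 0.04985
V_1 = [(0.000375)(0.9591) - (-0.05)(0)]/D = 0.007214 V
V_3 = [(0.05459)(0) - (0.000375)(-0.05)]/D = 0.0003761 V
I_R2 = (V_1 - V_2)/R2 = (0.007214 - 0)/220 = 0.00003279 A
P_R2 = I_R2² × R2 = (0.00003279)² × 220 = 0.0000002366 W

Final answer: 2.366e-07 W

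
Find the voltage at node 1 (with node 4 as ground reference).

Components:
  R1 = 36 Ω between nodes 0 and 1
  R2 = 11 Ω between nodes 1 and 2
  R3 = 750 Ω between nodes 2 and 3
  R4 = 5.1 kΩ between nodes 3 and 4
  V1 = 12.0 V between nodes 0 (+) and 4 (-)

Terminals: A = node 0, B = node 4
Nodal analysis, taking node 4 as the 0 V reference.
Source V1 fixes V_0 = 12 V.
KCL at each unknown node (sum of currents leaving = 0; resistances in Ω):
  Node 1: (V_1 - 12)/36 + (V_1 - V_2)/11 = 0
  Node 2: (V_2 - V_1)/11 + (V_2 - V_3)/750 = 0
  Node 3: (V_3 - V_2)/750 + (V_3 - 0)/5100 = 0
Collecting terms (coefficients in siemens):
  0.1187·V_1 - 0.09091·V_2 = 0.3333
  0.09224·V_2 - 0.09091·V_1 - 0.001333·V_3 = 0
  0.001529·V_3 - 0.001333·V_2 = 0
Solving these 3 simultaneous equations (Gaussian elimination) gives:
  V_1 = 11.93 V, V_2 = 11.9 V, V_3 = 10.38 V
The requested potential is V_1 = 11.93 V.

Final answer: V_1 = 11.93 V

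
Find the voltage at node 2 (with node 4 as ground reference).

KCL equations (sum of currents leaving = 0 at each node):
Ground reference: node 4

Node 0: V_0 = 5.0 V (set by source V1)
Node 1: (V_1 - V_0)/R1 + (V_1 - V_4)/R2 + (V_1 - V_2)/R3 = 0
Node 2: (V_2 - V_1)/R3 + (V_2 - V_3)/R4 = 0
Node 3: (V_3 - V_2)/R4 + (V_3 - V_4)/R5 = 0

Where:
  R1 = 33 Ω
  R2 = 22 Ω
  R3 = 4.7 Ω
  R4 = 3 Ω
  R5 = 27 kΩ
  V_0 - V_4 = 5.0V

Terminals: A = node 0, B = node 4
Nodal analysis, taking node 4 as the 0 V reference.
Source V1 fixes V_0 = 5 V.
KCL at each unknown node (sum of currents leaving = 0; resistances in Ω):
  Node 1: (V_1 - 5)/33 + (V_1 - 0)/22 + (V_1 - V_2)/4.7 = 0
  Node 2: (V_2 - V_1)/4.7 + (V_2 - V_3)/3 = 0
  Node 3: (V_3 - V_2)/3 + (V_3 - 0)/27000 = 0
Collecting terms (coefficients in siemens):
  0.2885·V_1 - 0.2128·V_2 = 0.1515
  0.5461·V_2 - 0.2128·V_1 - 0.3333·V_3 = 0
  0.3334·V_3 - 0.3333·V_2 = 0
Solving these 3 simultaneous equations (Gaussian elimination) gives:
  V_1 = 1.999 V, V_2 = 1.999 V, V_3 = 1.998 V
The requested potential is V_2 = 1.999 V.

Final answer: V_2 = 1.999 V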